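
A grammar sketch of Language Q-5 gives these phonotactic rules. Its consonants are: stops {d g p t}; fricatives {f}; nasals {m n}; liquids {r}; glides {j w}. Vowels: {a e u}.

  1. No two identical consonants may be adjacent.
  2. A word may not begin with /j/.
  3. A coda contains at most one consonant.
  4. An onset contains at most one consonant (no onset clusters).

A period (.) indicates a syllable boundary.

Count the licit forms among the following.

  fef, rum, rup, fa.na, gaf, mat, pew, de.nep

8

fef — σ1 onset /f/, coda /f/ ok → licit
rum — σ1 onset /r/, coda /m/ ok → licit
rup — σ1 onset /r/, coda /p/ ok → licit
fa.na — σ1 onset /f/, coda /∅/ ok; σ2 onset /n/, coda /∅/ ok → licit
gaf — σ1 onset /g/, coda /f/ ok → licit
mat — σ1 onset /m/, coda /t/ ok → licit
pew — σ1 onset /p/, coda /w/ ok → licit
de.nep — σ1 onset /d/, coda /∅/ ok; σ2 onset /n/, coda /p/ ok → licit
Licit: fef, rum, rup, fa.na, gaf, mat, pew, de.nep → 8.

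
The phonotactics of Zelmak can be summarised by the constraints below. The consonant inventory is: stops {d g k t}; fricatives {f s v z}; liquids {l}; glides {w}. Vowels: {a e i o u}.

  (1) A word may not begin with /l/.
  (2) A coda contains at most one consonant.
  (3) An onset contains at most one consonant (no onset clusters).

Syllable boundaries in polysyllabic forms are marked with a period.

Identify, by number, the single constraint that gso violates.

3

gso: syllable 1 onset /gs/ has 2 consonants (> 1).
This is a violation of constraint 3: "An onset contains at most one consonant (no onset clusters)."
The remaining constraints (1, 2) are satisfied.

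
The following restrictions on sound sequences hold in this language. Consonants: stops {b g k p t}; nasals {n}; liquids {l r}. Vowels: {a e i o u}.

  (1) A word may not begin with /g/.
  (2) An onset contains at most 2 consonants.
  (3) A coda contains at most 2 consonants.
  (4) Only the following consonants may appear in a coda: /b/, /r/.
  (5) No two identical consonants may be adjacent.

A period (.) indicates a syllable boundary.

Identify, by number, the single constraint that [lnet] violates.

4

[lnet]: syllable 1 coda contains /t/, which is not a licensed coda consonant.
This is a violation of constraint 4: "Only the following consonants may appear in a coda: /b/, /r/."
The remaining constraints (1, 2, 3, 5) are satisfied.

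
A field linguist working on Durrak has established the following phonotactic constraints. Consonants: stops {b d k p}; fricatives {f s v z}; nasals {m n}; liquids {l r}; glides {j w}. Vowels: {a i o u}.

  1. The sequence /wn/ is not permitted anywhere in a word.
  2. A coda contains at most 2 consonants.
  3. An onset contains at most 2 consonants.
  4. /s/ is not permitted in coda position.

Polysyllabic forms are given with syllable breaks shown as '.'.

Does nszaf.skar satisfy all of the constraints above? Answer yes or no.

nszaf.skar — violates constraint 3: syllable 1 onset /nsz/ has 3 consonants (> 2) → illicit

no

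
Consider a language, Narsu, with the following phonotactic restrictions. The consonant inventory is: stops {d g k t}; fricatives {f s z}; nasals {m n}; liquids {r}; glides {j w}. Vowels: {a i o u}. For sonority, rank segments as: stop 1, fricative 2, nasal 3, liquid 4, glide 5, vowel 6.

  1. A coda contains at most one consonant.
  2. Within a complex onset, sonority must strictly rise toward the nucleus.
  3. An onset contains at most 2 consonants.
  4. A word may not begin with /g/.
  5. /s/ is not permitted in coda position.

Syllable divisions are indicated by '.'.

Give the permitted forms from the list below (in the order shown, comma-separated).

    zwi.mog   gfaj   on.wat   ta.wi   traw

zwi.mog, on.wat, ta.wi, traw

zwi.mog — σ1 onset /zw/ (2→5 rises), coda /∅/ ok; σ2 onset /m/, coda /g/ ok → permitted
gfaj — violates constraint 4: word begins with /g/ → not permitted
on.wat — σ1 onset /∅/, coda /n/ ok; σ2 onset /w/, coda /t/ ok → permitted
ta.wi — σ1 onset /t/, coda /∅/ ok; σ2 onset /w/, coda /∅/ ok → permitted
traw — σ1 onset /tr/ (1→4 rises), coda /w/ ok → permitted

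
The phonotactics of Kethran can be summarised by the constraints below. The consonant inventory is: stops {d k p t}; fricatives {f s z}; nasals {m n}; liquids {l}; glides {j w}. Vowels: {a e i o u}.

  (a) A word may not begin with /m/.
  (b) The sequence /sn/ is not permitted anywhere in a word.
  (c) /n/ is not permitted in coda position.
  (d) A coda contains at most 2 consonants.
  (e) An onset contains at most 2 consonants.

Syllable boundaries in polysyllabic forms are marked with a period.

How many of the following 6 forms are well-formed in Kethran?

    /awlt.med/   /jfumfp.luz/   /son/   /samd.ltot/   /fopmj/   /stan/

1

/awlt.med/ — violates constraint (d): syllable 1 coda /wlt/ has 3 consonants (> 2) → ill-formed
/jfumfp.luz/ — violates constraint (d): syllable 1 coda /mfp/ has 3 consonants (> 2) → ill-formed
/son/ — violates constraint (c): syllable 1 coda contains /n/ → ill-formed
/samd.ltot/ — σ1 onset /s/, coda /md/ (2C) ok; σ2 onset /lt/ (2C), coda /t/ ok → well-formed
/fopmj/ — violates constraint (d): syllable 1 coda /pmj/ has 3 consonants (> 2) → ill-formed
/stan/ — violates constraint (c): syllable 1 coda contains /n/ → ill-formed
Well-formed: /samd.ltot/ → 1.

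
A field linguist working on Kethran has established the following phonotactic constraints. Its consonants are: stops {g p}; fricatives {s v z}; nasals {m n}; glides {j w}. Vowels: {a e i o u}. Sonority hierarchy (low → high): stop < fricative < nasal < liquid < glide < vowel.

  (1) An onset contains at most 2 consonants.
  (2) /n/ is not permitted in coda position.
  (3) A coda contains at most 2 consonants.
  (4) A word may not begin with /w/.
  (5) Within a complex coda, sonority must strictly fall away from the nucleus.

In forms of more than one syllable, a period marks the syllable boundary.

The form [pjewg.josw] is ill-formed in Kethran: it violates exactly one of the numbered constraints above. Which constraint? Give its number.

[pjewg.josw]: syllable 2 coda /sw/: /s/ (fricative, 2) → /w/ (glide, 5) does not fall.
This is a violation of constraint 5: "Within a complex coda, sonority must strictly fall away from the nucleus."
The remaining constraints (1, 2, 3, 4) are satisfied.

5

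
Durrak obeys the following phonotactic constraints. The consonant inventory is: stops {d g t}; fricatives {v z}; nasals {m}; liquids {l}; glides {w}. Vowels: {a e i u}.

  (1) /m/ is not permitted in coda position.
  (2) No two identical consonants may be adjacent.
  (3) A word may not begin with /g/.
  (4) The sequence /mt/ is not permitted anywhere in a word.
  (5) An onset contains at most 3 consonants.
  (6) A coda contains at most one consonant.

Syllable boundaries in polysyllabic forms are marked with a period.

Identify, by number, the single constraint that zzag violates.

zzag: adjacent identical consonants /zz/.
This is a violation of constraint 2: "No two identical consonants may be adjacent."
The remaining constraints (1, 3, 4, 5, 6) are satisfied.

2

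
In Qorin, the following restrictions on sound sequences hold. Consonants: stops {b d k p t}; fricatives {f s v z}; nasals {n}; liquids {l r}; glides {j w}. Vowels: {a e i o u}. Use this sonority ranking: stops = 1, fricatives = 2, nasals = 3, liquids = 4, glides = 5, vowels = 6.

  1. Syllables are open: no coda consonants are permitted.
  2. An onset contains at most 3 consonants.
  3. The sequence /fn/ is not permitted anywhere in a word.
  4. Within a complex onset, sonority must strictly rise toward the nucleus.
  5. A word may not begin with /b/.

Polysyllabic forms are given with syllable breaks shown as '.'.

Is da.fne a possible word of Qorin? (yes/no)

da.fne — violates constraint 3: contains banned sequence /fn/ → illicit

no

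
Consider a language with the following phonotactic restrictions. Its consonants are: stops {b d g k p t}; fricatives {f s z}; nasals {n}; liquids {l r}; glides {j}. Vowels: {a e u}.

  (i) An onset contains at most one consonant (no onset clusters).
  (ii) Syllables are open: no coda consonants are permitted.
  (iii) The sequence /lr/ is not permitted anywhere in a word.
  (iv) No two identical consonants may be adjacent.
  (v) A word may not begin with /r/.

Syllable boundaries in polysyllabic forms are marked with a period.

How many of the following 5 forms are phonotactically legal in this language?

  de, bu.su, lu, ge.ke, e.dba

4

de — σ1 onset /d/, coda /∅/ ok → phonotactically legal
bu.su — σ1 onset /b/, coda /∅/ ok; σ2 onset /s/, coda /∅/ ok → phonotactically legal
lu — σ1 onset /l/, coda /∅/ ok → phonotactically legal
ge.ke — σ1 onset /g/, coda /∅/ ok; σ2 onset /k/, coda /∅/ ok → phonotactically legal
e.dba — violates constraint (i): syllable 2 onset /db/ has 2 consonants (> 1) → phonotactically illegal
Phonotactically legal: de, bu.su, lu, ge.ke → 4.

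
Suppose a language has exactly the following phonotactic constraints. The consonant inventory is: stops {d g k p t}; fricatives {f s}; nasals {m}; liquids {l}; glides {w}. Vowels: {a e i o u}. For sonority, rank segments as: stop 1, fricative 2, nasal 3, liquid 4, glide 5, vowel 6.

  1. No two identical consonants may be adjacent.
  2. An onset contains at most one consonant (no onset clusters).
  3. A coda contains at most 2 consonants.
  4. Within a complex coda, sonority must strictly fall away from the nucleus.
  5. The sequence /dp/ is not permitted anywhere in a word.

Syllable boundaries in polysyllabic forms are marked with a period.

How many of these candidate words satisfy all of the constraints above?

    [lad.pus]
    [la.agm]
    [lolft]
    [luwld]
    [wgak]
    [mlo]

[lad.pus] — violates constraint 5: contains banned sequence /dp/ → ill-formed
[la.agm] — violates constraint 4: syllable 2 coda /gm/: /g/ (stop, 1) → /m/ (nasal, 3) does not fall → ill-formed
[lolft] — violates constraint 3: syllable 1 coda /lft/ has 3 consonants (> 2) → ill-formed
[luwld] — violates constraint 3: syllable 1 coda /wld/ has 3 consonants (> 2) → ill-formed
[wgak] — violates constraint 2: syllable 1 onset /wg/ has 2 consonants (> 1) → ill-formed
[mlo] — violates constraint 2: syllable 1 onset /ml/ has 2 consonants (> 1) → ill-formed
No form is well-formed → 0.

0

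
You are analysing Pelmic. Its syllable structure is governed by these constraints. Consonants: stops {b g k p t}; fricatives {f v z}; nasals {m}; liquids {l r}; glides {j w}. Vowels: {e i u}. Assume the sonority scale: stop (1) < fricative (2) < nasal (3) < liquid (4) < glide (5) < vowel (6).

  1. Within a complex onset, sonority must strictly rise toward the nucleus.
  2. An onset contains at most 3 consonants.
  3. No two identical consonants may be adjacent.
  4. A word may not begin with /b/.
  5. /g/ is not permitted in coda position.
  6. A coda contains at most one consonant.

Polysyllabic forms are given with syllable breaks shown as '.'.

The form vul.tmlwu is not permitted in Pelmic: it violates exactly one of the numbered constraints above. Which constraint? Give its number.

2

vul.tmlwu: syllable 2 onset /tmlw/ has 4 consonants (> 3).
This is a violation of constraint 2: "An onset contains at most 3 consonants."
The remaining constraints (1, 3, 4, 5, 6) are satisfied.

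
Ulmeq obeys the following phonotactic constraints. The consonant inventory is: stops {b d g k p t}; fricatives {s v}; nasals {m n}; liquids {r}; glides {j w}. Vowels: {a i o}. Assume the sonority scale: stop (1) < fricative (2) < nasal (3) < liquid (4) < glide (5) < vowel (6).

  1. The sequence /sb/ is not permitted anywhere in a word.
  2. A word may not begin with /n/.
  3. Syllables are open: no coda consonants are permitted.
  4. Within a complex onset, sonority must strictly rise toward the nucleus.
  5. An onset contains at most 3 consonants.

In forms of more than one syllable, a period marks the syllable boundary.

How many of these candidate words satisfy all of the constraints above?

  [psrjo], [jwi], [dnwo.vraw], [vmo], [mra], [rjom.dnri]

[psrjo] — violates constraint 5: syllable 1 onset /psrj/ has 4 consonants (> 3) → not permitted
[jwi] — violates constraint 4: syllable 1 onset /jw/: /j/ (glide, 5) → /w/ (glide, 5) does not rise → not permitted
[dnwo.vraw] — violates constraint 3: syllable 2 coda /w/ has 1 consonant (> 0) → not permitted
[vmo] — σ1 onset /vm/ (2→3 rises), coda /∅/ ok → permitted
[mra] — σ1 onset /mr/ (3→4 rises), coda /∅/ ok → permitted
[rjom.dnri] — violates constraint 3: syllable 1 coda /m/ has 1 consonant (> 0) → not permitted
Permitted: [vmo], [mra] → 2.

2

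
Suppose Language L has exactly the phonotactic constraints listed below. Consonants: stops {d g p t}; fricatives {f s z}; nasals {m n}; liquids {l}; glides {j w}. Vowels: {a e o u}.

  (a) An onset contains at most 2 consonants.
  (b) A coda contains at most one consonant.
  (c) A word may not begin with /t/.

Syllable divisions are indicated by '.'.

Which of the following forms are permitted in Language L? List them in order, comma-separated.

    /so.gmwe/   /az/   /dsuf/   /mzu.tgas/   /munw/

/az/, /dsuf/, /mzu.tgas/

/so.gmwe/ — violates constraint (a): syllable 2 onset /gmw/ has 3 consonants (> 2) → not permitted
/az/ — σ1 onset /∅/, coda /z/ ok → permitted
/dsuf/ — σ1 onset /ds/ (2C), coda /f/ ok → permitted
/mzu.tgas/ — σ1 onset /mz/ (2C), coda /∅/ ok; σ2 onset /tg/ (2C), coda /s/ ok → permitted
/munw/ — violates constraint (b): syllable 1 coda /nw/ has 2 consonants (> 1) → not permitted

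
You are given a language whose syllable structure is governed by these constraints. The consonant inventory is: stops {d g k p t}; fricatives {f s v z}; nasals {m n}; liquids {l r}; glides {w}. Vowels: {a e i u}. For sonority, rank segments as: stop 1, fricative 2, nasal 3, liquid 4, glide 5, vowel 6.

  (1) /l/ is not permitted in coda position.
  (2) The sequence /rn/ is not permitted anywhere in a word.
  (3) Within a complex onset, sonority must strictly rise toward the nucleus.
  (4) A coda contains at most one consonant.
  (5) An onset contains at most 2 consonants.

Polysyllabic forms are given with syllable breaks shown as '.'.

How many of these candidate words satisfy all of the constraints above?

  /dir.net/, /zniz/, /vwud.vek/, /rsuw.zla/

2

/dir.net/ — violates constraint 2: contains banned sequence /rn/ → not permitted
/zniz/ — σ1 onset /zn/ (2→3 rises), coda /z/ ok → permitted
/vwud.vek/ — σ1 onset /vw/ (2→5 rises), coda /d/ ok; σ2 onset /v/, coda /k/ ok → permitted
/rsuw.zla/ — violates constraint 3: syllable 1 onset /rs/: /r/ (liquid, 4) → /s/ (fricative, 2) does not rise → not permitted
Permitted: /zniz/, /vwud.vek/ → 2.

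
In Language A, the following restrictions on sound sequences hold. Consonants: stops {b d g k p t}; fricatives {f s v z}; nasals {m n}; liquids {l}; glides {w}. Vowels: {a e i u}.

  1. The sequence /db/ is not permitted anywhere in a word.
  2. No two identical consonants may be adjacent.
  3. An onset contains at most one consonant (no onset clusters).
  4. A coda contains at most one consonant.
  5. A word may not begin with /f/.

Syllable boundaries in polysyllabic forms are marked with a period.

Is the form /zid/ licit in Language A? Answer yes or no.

/zid/ — σ1 onset /z/, coda /d/ ok → licit

yes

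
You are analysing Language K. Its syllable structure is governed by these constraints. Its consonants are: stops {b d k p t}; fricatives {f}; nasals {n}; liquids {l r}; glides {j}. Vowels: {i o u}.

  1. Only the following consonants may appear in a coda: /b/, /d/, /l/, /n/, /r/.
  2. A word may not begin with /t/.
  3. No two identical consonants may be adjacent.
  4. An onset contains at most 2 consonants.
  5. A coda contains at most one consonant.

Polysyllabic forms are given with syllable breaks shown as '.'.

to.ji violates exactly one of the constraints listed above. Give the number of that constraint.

2

to.ji: word begins with /t/.
This is a violation of constraint 2: "A word may not begin with /t/."
The remaining constraints (1, 3, 4, 5) are satisfied.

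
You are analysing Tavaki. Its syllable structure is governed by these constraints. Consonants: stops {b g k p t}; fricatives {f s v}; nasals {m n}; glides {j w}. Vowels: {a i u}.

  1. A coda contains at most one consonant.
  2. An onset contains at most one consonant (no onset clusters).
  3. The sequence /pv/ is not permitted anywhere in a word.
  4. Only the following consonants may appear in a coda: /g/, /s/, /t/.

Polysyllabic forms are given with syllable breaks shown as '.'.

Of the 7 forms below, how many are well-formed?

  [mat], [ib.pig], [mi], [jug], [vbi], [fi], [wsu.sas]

4

[mat] — σ1 onset /m/, coda /t/ ok → well-formed
[ib.pig] — violates constraint 4: syllable 1 coda contains /b/, which is not a licensed coda consonant → ill-formed
[mi] — σ1 onset /m/, coda /∅/ ok → well-formed
[jug] — σ1 onset /j/, coda /g/ ok → well-formed
[vbi] — violates constraint 2: syllable 1 onset /vb/ has 2 consonants (> 1) → ill-formed
[fi] — σ1 onset /f/, coda /∅/ ok → well-formed
[wsu.sas] — violates constraint 2: syllable 1 onset /ws/ has 2 consonants (> 1) → ill-formed
Well-formed: [mat], [mi], [jug], [fi] → 4.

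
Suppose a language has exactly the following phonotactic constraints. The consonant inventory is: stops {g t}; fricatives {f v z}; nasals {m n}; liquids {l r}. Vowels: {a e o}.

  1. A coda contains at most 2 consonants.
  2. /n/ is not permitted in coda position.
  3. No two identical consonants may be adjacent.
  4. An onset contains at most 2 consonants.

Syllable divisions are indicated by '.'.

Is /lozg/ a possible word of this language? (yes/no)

/lozg/ — σ1 onset /l/, coda /zg/ (2C) ok → licit

yes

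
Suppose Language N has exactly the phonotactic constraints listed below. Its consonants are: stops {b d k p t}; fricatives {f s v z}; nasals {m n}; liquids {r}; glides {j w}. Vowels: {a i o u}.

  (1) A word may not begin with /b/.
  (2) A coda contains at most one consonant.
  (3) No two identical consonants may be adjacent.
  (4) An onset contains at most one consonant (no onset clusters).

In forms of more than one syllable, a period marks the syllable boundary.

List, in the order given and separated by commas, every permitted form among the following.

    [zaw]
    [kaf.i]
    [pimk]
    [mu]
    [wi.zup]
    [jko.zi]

[zaw] — σ1 onset /z/, coda /w/ ok → permitted
[kaf.i] — σ1 onset /k/, coda /f/ ok; σ2 onset /∅/, coda /∅/ ok → permitted
[pimk] — violates constraint 2: syllable 1 coda /mk/ has 2 consonants (> 1) → not permitted
[mu] — σ1 onset /m/, coda /∅/ ok → permitted
[wi.zup] — σ1 onset /w/, coda /∅/ ok; σ2 onset /z/, coda /p/ ok → permitted
[jko.zi] — violates constraint 4: syllable 1 onset /jk/ has 2 consonants (> 1) → not permitted

[zaw], [kaf.i], [mu], [wi.zup]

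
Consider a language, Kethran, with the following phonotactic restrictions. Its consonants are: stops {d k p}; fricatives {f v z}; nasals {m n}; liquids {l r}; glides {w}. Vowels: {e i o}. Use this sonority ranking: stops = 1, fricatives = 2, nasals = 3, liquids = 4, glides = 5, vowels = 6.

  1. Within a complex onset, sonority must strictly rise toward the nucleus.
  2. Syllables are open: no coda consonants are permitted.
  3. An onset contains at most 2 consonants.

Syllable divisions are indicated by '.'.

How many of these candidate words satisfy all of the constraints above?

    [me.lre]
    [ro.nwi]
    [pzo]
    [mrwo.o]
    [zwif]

2

[me.lre] — violates constraint 1: syllable 2 onset /lr/: /l/ (liquid, 4) → /r/ (liquid, 4) does not rise → ill-formed
[ro.nwi] — σ1 onset /r/, coda /∅/ ok; σ2 onset /nw/ (3→5 rises), coda /∅/ ok → well-formed
[pzo] — σ1 onset /pz/ (1→2 rises), coda /∅/ ok → well-formed
[mrwo.o] — violates constraint 3: syllable 1 onset /mrw/ has 3 consonants (> 2) → ill-formed
[zwif] — violates constraint 2: syllable 1 coda /f/ has 1 consonant (> 0) → ill-formed
Well-formed: [ro.nwi], [pzo] → 2.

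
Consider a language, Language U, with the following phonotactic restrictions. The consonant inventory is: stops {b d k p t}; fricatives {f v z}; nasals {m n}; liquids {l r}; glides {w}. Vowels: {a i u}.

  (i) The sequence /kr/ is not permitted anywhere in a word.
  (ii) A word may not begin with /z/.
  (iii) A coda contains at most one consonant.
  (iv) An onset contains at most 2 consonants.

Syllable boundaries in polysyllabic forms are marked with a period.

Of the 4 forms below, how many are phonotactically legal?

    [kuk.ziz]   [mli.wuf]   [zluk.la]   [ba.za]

[kuk.ziz] — σ1 onset /k/, coda /k/ ok; σ2 onset /z/, coda /z/ ok → phonotactically legal
[mli.wuf] — σ1 onset /ml/ (2C), coda /∅/ ok; σ2 onset /w/, coda /f/ ok → phonotactically legal
[zluk.la] — violates constraint (ii): word begins with /z/ → phonotactically illegal
[ba.za] — σ1 onset /b/, coda /∅/ ok; σ2 onset /z/, coda /∅/ ok → phonotactically legal
Phonotactically legal: [kuk.ziz], [mli.wuf], [ba.za] → 3.

3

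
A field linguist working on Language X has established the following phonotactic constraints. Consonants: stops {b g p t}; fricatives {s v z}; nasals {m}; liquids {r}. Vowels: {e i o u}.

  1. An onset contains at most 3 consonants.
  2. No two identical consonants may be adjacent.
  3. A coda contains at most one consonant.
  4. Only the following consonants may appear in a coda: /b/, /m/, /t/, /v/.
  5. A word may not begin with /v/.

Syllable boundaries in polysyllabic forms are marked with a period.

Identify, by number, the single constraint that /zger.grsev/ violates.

4

/zger.grsev/: syllable 1 coda contains /r/, which is not a licensed coda consonant.
This is a violation of constraint 4: "Only the following consonants may appear in a coda: /b/, /m/, /t/, /v/."
The remaining constraints (1, 2, 3, 5) are satisfied.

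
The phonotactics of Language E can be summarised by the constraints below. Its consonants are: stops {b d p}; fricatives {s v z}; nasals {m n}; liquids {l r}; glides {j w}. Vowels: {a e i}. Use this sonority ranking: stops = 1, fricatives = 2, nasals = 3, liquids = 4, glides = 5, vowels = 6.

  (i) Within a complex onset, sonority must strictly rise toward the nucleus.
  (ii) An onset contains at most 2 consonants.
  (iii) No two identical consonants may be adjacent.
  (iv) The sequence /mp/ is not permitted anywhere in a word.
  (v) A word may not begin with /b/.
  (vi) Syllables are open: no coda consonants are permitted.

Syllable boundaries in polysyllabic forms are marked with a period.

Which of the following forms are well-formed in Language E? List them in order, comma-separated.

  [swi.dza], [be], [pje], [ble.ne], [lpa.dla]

[swi.dza] — σ1 onset /sw/ (2→5 rises), coda /∅/ ok; σ2 onset /dz/ (1→2 rises), coda /∅/ ok → well-formed
[be] — violates constraint (v): word begins with /b/ → ill-formed
[pje] — σ1 onset /pj/ (1→5 rises), coda /∅/ ok → well-formed
[ble.ne] — violates constraint (v): word begins with /b/ → ill-formed
[lpa.dla] — violates constraint (i): syllable 1 onset /lp/: /l/ (liquid, 4) → /p/ (stop, 1) does not rise → ill-formed

[swi.dza], [pje]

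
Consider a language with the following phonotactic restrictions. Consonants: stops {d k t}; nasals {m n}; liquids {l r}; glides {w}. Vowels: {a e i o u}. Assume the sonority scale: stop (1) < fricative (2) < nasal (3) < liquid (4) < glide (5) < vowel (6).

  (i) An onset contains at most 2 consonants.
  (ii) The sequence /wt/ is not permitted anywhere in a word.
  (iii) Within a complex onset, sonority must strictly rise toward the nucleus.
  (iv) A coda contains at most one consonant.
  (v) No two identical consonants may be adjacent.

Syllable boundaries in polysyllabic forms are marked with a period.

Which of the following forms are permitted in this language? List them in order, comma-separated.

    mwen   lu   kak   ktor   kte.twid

mwen, lu, kak

mwen — σ1 onset /mw/ (3→5 rises), coda /n/ ok → permitted
lu — σ1 onset /l/, coda /∅/ ok → permitted
kak — σ1 onset /k/, coda /k/ ok → permitted
ktor — violates constraint (iii): syllable 1 onset /kt/: /k/ (stop, 1) → /t/ (stop, 1) does not rise → not permitted
kte.twid — violates constraint (iii): syllable 1 onset /kt/: /k/ (stop, 1) → /t/ (stop, 1) does not rise → not permitted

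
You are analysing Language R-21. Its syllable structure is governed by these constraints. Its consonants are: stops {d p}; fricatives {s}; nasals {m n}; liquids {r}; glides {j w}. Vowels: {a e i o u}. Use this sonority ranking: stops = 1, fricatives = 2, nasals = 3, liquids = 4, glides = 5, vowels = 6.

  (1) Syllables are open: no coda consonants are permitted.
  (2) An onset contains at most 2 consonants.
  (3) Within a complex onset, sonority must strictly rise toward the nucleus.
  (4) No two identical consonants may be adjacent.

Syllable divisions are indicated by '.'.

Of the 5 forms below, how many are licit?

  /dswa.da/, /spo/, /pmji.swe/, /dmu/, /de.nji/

/dswa.da/ — violates constraint 2: syllable 1 onset /dsw/ has 3 consonants (> 2) → illicit
/spo/ — violates constraint 3: syllable 1 onset /sp/: /s/ (fricative, 2) → /p/ (stop, 1) does not rise → illicit
/pmji.swe/ — violates constraint 2: syllable 1 onset /pmj/ has 3 consonants (> 2) → illicit
/dmu/ — σ1 onset /dm/ (1→3 rises), coda /∅/ ok → licit
/de.nji/ — σ1 onset /d/, coda /∅/ ok; σ2 onset /nj/ (3→5 rises), coda /∅/ ok → licit
Licit: /dmu/, /de.nji/ → 2.

2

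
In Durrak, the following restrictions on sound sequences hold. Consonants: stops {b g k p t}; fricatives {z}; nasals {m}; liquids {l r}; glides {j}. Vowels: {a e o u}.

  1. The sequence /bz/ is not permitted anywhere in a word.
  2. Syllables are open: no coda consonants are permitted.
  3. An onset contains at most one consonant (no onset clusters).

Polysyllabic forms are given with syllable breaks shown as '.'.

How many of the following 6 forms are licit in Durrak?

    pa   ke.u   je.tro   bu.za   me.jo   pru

4

pa — σ1 onset /p/, coda /∅/ ok → licit
ke.u — σ1 onset /k/, coda /∅/ ok; σ2 onset /∅/, coda /∅/ ok → licit
je.tro — violates constraint 3: syllable 2 onset /tr/ has 2 consonants (> 1) → illicit
bu.za — σ1 onset /b/, coda /∅/ ok; σ2 onset /z/, coda /∅/ ok → licit
me.jo — σ1 onset /m/, coda /∅/ ok; σ2 onset /j/, coda /∅/ ok → licit
pru — violates constraint 3: syllable 1 onset /pr/ has 2 consonants (> 1) → illicit
Licit: pa, ke.u, bu.za, me.jo → 4.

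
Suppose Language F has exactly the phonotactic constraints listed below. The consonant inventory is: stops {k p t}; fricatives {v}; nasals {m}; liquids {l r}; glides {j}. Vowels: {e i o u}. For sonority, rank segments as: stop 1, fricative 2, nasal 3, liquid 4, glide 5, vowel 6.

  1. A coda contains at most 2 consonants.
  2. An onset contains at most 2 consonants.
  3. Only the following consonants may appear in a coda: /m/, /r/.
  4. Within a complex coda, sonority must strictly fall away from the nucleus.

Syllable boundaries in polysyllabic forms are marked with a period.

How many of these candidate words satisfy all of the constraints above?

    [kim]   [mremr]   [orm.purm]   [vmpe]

[kim] — σ1 onset /k/, coda /m/ ok → licit
[mremr] — violates constraint 4: syllable 1 coda /mr/: /m/ (nasal, 3) → /r/ (liquid, 4) does not fall → illicit
[orm.purm] — σ1 onset /∅/, coda /rm/ (4→3 falls) ok; σ2 onset /p/, coda /rm/ (4→3 falls) ok → licit
[vmpe] — violates constraint 2: syllable 1 onset /vmp/ has 3 consonants (> 2) → illicit
Licit: [kim], [orm.purm] → 2.

2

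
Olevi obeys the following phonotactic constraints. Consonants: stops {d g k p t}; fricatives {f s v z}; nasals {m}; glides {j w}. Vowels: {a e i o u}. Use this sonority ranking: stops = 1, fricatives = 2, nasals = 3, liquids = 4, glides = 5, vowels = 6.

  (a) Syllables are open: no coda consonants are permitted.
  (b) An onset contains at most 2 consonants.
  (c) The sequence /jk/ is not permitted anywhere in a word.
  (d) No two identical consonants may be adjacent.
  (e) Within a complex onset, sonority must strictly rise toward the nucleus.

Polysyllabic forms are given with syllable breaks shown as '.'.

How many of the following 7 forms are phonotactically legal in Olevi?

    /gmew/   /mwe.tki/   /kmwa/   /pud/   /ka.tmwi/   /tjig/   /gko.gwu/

/gmew/ — violates constraint (a): syllable 1 coda /w/ has 1 consonant (> 0) → phonotactically illegal
/mwe.tki/ — violates constraint (e): syllable 2 onset /tk/: /t/ (stop, 1) → /k/ (stop, 1) does not rise → phonotactically illegal
/kmwa/ — violates constraint (b): syllable 1 onset /kmw/ has 3 consonants (> 2) → phonotactically illegal
/pud/ — violates constraint (a): syllable 1 coda /d/ has 1 consonant (> 0) → phonotactically illegal
/ka.tmwi/ — violates constraint (b): syllable 2 onset /tmw/ has 3 consonants (> 2) → phonotactically illegal
/tjig/ — violates constraint (a): syllable 1 coda /g/ has 1 consonant (> 0) → phonotactically illegal
/gko.gwu/ — violates constraint (e): syllable 1 onset /gk/: /g/ (stop, 1) → /k/ (stop, 1) does not rise → phonotactically illegal
No form is phonotactically legal → 0.

0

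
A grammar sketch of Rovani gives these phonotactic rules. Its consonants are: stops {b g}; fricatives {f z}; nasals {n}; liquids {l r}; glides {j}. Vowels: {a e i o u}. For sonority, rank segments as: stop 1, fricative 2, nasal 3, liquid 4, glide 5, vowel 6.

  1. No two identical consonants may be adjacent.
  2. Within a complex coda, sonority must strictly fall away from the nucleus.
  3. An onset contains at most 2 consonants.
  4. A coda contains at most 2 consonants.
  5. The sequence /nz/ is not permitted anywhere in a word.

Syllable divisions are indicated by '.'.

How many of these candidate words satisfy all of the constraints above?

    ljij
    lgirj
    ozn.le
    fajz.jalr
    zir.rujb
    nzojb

1

ljij — σ1 onset /lj/ (2C), coda /j/ ok → licit
lgirj — violates constraint 2: syllable 1 coda /rj/: /r/ (liquid, 4) → /j/ (glide, 5) does not fall → illicit
ozn.le — violates constraint 2: syllable 1 coda /zn/: /z/ (fricative, 2) → /n/ (nasal, 3) does not fall → illicit
fajz.jalr — violates constraint 2: syllable 2 coda /lr/: /l/ (liquid, 4) → /r/ (liquid, 4) does not fall → illicit
zir.rujb — violates constraint 1: adjacent identical consonants /rr/ → illicit
nzojb — violates constraint 5: contains banned sequence /nz/ → illicit
Licit: ljij → 1.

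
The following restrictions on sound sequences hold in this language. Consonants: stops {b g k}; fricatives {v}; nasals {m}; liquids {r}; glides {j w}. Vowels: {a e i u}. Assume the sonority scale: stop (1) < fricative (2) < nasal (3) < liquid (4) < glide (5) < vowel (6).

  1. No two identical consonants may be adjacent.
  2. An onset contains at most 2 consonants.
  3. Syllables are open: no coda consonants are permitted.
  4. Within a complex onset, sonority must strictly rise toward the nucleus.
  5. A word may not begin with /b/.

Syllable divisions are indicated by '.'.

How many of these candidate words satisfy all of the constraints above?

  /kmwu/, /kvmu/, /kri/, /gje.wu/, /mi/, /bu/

/kmwu/ — violates constraint 2: syllable 1 onset /kmw/ has 3 consonants (> 2) → ill-formed
/kvmu/ — violates constraint 2: syllable 1 onset /kvm/ has 3 consonants (> 2) → ill-formed
/kri/ — σ1 onset /kr/ (1→4 rises), coda /∅/ ok → well-formed
/gje.wu/ — σ1 onset /gj/ (1→5 rises), coda /∅/ ok; σ2 onset /w/, coda /∅/ ok → well-formed
/mi/ — σ1 onset /m/, coda /∅/ ok → well-formed
/bu/ — violates constraint 5: word begins with /b/ → ill-formed
Well-formed: /kri/, /gje.wu/, /mi/ → 3.

3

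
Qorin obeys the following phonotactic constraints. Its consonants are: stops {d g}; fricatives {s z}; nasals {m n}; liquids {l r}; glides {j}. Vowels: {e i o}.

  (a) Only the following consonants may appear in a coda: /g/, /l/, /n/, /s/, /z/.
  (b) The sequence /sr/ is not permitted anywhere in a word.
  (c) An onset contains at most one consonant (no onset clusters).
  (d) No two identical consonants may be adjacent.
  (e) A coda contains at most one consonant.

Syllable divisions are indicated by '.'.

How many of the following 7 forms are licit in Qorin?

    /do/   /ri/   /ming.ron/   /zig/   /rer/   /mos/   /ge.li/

5

/do/ — σ1 onset /d/, coda /∅/ ok → licit
/ri/ — σ1 onset /r/, coda /∅/ ok → licit
/ming.ron/ — violates constraint (e): syllable 1 coda /ng/ has 2 consonants (> 1) → illicit
/zig/ — σ1 onset /z/, coda /g/ ok → licit
/rer/ — violates constraint (a): syllable 1 coda contains /r/, which is not a licensed coda consonant → illicit
/mos/ — σ1 onset /m/, coda /s/ ok → licit
/ge.li/ — σ1 onset /g/, coda /∅/ ok; σ2 onset /l/, coda /∅/ ok → licit
Licit: /do/, /ri/, /zig/, /mos/, /ge.li/ → 5.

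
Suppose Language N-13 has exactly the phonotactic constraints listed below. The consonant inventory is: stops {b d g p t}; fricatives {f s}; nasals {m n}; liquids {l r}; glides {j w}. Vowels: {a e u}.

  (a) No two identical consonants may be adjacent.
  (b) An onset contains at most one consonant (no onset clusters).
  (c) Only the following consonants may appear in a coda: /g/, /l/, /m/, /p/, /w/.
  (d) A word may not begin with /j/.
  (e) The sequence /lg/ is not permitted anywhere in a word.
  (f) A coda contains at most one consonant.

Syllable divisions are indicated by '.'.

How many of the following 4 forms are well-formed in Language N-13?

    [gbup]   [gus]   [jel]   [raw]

1

[gbup] — violates constraint (b): syllable 1 onset /gb/ has 2 consonants (> 1) → ill-formed
[gus] — violates constraint (c): syllable 1 coda contains /s/, which is not a licensed coda consonant → ill-formed
[jel] — violates constraint (d): word begins with /j/ → ill-formed
[raw] — σ1 onset /r/, coda /w/ ok → well-formed
Well-formed: [raw] → 1.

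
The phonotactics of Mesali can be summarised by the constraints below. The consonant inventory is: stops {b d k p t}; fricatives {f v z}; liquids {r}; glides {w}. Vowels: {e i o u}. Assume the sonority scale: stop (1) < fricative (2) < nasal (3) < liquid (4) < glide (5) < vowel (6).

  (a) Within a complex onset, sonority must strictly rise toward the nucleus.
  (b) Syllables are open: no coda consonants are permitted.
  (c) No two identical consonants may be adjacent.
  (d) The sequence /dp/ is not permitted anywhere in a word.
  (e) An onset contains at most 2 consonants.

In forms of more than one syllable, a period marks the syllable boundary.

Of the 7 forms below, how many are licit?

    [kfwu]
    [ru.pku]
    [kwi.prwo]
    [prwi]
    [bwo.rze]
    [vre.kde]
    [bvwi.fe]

[kfwu] — violates constraint (e): syllable 1 onset /kfw/ has 3 consonants (> 2) → illicit
[ru.pku] — violates constraint (a): syllable 2 onset /pk/: /p/ (stop, 1) → /k/ (stop, 1) does not rise → illicit
[kwi.prwo] — violates constraint (e): syllable 2 onset /prw/ has 3 consonants (> 2) → illicit
[prwi] — violates constraint (e): syllable 1 onset /prw/ has 3 consonants (> 2) → illicit
[bwo.rze] — violates constraint (a): syllable 2 onset /rz/: /r/ (liquid, 4) → /z/ (fricative, 2) does not rise → illicit
[vre.kde] — violates constraint (a): syllable 2 onset /kd/: /k/ (stop, 1) → /d/ (stop, 1) does not rise → illicit
[bvwi.fe] — violates constraint (e): syllable 1 onset /bvw/ has 3 consonants (> 2) → illicit
No form is licit → 0.

0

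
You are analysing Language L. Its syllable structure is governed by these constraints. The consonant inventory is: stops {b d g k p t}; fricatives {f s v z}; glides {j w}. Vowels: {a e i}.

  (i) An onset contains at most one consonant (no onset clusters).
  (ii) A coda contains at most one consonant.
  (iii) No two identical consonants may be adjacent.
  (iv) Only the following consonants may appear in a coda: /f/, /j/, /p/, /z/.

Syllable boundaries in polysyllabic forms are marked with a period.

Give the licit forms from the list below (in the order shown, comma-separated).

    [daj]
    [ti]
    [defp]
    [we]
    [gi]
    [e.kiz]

[daj] — σ1 onset /d/, coda /j/ ok → licit
[ti] — σ1 onset /t/, coda /∅/ ok → licit
[defp] — violates constraint (ii): syllable 1 coda /fp/ has 2 consonants (> 1) → illicit
[we] — σ1 onset /w/, coda /∅/ ok → licit
[gi] — σ1 onset /g/, coda /∅/ ok → licit
[e.kiz] — σ1 onset /∅/, coda /∅/ ok; σ2 onset /k/, coda /z/ ok → licit

[daj], [ti], [we], [gi], [e.kiz]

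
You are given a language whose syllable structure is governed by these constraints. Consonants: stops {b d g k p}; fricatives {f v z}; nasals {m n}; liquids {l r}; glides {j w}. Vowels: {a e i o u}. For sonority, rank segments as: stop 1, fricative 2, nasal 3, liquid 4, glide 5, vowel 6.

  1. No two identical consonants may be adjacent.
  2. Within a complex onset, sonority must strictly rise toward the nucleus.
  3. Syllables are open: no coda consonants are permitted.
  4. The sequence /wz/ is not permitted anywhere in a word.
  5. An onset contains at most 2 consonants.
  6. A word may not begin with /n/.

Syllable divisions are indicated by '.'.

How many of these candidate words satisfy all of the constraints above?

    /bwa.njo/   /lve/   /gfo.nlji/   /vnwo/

1

/bwa.njo/ — σ1 onset /bw/ (1→5 rises), coda /∅/ ok; σ2 onset /nj/ (3→5 rises), coda /∅/ ok → phonotactically legal
/lve/ — violates constraint 2: syllable 1 onset /lv/: /l/ (liquid, 4) → /v/ (fricative, 2) does not rise → phonotactically illegal
/gfo.nlji/ — violates constraint 5: syllable 2 onset /nlj/ has 3 consonants (> 2) → phonotactically illegal
/vnwo/ — violates constraint 5: syllable 1 onset /vnw/ has 3 consonants (> 2) → phonotactically illegal
Phonotactically legal: /bwa.njo/ → 1.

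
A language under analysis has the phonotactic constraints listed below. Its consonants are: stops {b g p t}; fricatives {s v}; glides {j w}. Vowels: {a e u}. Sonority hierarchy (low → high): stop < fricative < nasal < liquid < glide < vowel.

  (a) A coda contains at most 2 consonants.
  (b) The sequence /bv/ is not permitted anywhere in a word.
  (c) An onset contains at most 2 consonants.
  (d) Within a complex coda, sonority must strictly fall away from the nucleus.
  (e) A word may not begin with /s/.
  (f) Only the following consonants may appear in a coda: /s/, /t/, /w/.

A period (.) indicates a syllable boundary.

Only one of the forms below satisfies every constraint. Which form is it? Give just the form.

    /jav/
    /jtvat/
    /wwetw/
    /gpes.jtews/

/jav/ — violates constraint (f): syllable 1 coda contains /v/, which is not a licensed coda consonant → not permitted
/jtvat/ — violates constraint (c): syllable 1 onset /jtv/ has 3 consonants (> 2) → not permitted
/wwetw/ — violates constraint (d): syllable 1 coda /tw/: /t/ (stop, 1) → /w/ (glide, 5) does not fall → not permitted
/gpes.jtews/ — σ1 onset /gp/ (2C), coda /s/ ok; σ2 onset /jt/ (2C), coda /ws/ (5→2 falls) ok → permitted

/gpes.jtews/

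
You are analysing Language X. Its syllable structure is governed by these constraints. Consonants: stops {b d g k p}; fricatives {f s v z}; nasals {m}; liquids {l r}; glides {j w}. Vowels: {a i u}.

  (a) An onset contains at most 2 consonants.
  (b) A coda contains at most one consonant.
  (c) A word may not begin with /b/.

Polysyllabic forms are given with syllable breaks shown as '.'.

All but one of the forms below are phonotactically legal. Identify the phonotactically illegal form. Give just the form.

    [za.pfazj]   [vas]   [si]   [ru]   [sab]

[za.pfazj]

[za.pfazj] — violates constraint (b): syllable 2 coda /zj/ has 2 consonants (> 1) → phonotactically illegal
[vas] — σ1 onset /v/, coda /s/ ok → phonotactically legal
[si] — σ1 onset /s/, coda /∅/ ok → phonotactically legal
[ru] — σ1 onset /r/, coda /∅/ ok → phonotactically legal
[sab] — σ1 onset /s/, coda /b/ ok → phonotactically legal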